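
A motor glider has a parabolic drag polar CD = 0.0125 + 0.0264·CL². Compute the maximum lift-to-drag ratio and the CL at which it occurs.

For CD = CD0 + K·CL², (L/D)max occurs at CL* = √(CD0/K) and equals 1/(2√(K·CD0)).
(L/D)max = 1/(2√(0.0264 × 0.0125)) = 1/(2 × 0.01817) = 27.5
CL* = √(0.0125/0.0264) = 0.688

(L/D)max = 27.5, at CL = 0.688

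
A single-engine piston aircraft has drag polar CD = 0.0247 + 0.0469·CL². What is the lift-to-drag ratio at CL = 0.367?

CD = 0.0247 + 0.0469 × 0.367² = 0.03102
L/D = CL/CD = 0.367 / 0.03102 = 11.8

L/D = 11.8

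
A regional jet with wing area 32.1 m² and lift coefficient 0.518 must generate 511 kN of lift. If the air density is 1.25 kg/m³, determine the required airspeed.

v = 222 m/s

L = ½ρv²S·CL ⇒ v = √(2L/(ρ·S·CL))
v = √(2 × 5.11×10^5 / (1.25 × 32.1 × 0.518)) = √49170 = 222 m/s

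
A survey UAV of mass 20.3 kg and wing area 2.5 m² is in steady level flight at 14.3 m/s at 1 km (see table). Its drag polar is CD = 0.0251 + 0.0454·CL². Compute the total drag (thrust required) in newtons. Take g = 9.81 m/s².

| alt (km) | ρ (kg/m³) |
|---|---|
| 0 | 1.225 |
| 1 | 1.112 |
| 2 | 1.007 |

D = 13.5 N

At 1 km, from the table: ρ = 1.112 kg/m³.
Weight W = mg = 20.3 × 9.81 = 199.14 N; in level flight L = W.
Dynamic pressure q = 0.5 × 1.112 × 14.3² = 113.7 Pa.
Required CL = L/(qS) = 199.14/(113.7·2.5) = 0.7006.
CD = 0.0251 + 0.0454 × 0.7006² = 0.04738.
D = q·S·CD = 113.7 × 2.5 × 0.04738 = 13.47 N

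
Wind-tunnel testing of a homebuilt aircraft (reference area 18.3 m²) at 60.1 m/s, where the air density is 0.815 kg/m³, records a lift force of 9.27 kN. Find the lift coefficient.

CL = 0.344

From L = ½ρv²S·CL, rearranging gives CL = 2L/(ρv²S).
CL = 2 × 9270 / (0.815 × 60.1² × 18.3) = 0.344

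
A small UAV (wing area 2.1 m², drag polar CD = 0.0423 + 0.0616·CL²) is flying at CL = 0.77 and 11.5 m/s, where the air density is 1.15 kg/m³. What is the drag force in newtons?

D = 12.6 N

CD = 0.0423 + 0.0616 × 0.77² = 0.07882
D = ½ρv²S·CD = ½ × 1.15 × 11.5² × 2.1 × 0.07882 = 12.6 N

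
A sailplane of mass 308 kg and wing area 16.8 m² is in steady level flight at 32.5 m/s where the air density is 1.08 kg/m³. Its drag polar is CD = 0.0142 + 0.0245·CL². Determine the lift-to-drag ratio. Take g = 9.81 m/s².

Weight W = mg = 308 × 9.81 = 3021.5 N; in level flight L = W.
Dynamic pressure q = 0.5 × 1.08 × 32.5² = 570.4 Pa.
CL = 2W/(ρv²S) = 2×3021.5/(1.08×32.5²×16.8) = 0.3153.
CD = 0.0142 + 0.0245 × 0.3153² = 0.01664.
L/D = CL/CD = 0.3153 / 0.01664 = 19

L/D = 19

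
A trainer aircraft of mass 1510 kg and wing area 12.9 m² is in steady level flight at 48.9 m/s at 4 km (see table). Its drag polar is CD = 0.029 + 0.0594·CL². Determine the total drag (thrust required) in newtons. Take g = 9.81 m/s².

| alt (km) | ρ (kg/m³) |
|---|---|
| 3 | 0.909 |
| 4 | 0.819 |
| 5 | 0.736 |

At 4 km, from the table: ρ = 0.819 kg/m³.
Level flight ⇒ L = W = m·g = 1510 × 9.81 = 14813 N.
Dynamic pressure q = 0.5 × 0.819 × 48.9² = 979.2 Pa.
CL = W/(q·S) = 14813 / (979.2 × 12.9) = 1.173.
CD = 0.029 + 0.0594 × 1.173² = 0.1107.
D = q·S·CD = 979.2 × 12.9 × 0.1107 = 1398 N

D = 1400 N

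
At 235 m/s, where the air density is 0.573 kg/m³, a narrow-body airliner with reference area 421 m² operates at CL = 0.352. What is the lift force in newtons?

L = ½ρv²S·CL = ½ × 0.573 × 235² × 421 × 0.352 = 2.34×10^6 N ≈ 2340 kN

L = 2.34×10^6 N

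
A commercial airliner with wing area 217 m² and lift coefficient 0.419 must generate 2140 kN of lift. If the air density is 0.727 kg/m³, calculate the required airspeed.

L = ½ρv²S·CL ⇒ v = √(2L/(ρ·S·CL))
v = √(2 × 2.14×10^6 / (0.727 × 217 × 0.419)) = √64750 = 254 m/s

v = 254 m/s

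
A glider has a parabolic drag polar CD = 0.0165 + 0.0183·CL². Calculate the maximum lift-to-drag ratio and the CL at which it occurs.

(L/D)max = 28.8, at CL = 0.95

For CD = CD0 + K·CL², (L/D)max occurs at CL* = √(CD0/K) and equals 1/(2√(K·CD0)).
(L/D)max = 1/(2√(0.0183 × 0.0165)) = 1/(2 × 0.01738) = 28.8
CL* = √(0.0165/0.0183) = 0.95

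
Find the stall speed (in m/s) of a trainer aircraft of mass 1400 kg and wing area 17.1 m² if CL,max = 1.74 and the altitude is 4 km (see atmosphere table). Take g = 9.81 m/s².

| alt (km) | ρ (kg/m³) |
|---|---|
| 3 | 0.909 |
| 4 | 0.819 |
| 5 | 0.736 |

V_stall = 33.6 m/s

At 4 km, from the table: ρ = 0.819 kg/m³.
At stall, lift equals weight: L = W = m·g = 1400 × 9.81 = 13730 N.
From L = ½ρV²S·CL,max = W: V_stall = √(2W/(ρSCL,max)) = √(2·13730/(0.819·17.1·1.74))
V_stall = √1127 = 33.6 m/s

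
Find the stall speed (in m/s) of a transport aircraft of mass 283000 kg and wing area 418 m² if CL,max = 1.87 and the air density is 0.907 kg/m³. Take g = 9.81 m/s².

Stall occurs when L = W at CL,max. W = mg = 283000 × 9.81 = 2.776×10^6 N.
V_stall = √(2W/(ρ·S·CL,max)) = √(2 × 2.776×10^6 / (0.907 × 418 × 1.87))
V_stall = √7832 = 88.5 m/s

V_stall = 88.5 m/s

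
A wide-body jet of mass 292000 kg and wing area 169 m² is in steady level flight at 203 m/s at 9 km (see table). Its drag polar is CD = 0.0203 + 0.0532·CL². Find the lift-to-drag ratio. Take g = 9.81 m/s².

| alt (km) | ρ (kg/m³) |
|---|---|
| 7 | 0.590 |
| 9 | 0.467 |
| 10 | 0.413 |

L/D = 9.5

At 9 km, from the table: ρ = 0.467 kg/m³.
Level flight ⇒ L = W = m·g = 292000 × 9.81 = 2.8645×10^6 N.
q = ½ρv² = ½ × 0.467 × 203² = 9622 Pa.
CL = 2W/(ρv²S) = 2×2.8645×10^6/(0.467×203²×169) = 1.762.
CD = 0.0203 + 0.0532 × 1.762² = 0.1854.
L/D = CL/CD = 1.762 / 0.1854 = 9.5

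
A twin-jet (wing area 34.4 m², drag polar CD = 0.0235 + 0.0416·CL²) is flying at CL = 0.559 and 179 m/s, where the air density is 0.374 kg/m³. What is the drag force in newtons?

CD = 0.0235 + 0.0416 × 0.559² = 0.0365
D = ½ρv²S·CD = ½ × 0.374 × 179² × 34.4 × 0.0365 = 7520 N

D = 7520 N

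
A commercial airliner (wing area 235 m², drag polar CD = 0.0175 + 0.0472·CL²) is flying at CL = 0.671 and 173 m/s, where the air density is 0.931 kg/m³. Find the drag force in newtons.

D = 1.27×10^5 N

CD = 0.0175 + 0.0472 × 0.671² = 0.03875
D = ½ρv²S·CD = ½ × 0.931 × 173² × 235 × 0.03875 = 1.27×10^5 N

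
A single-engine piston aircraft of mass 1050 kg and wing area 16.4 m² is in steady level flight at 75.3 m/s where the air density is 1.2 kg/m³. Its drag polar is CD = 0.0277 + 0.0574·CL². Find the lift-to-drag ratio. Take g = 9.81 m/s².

L/D = 6.23

Level flight ⇒ L = W = m·g = 1050 × 9.81 = 10300 N.
q = ½ρv² = ½ × 1.2 × 75.3² = 3402 Pa.
CL = 2W/(ρv²S) = 2×10300/(1.2×75.3²×16.4) = 0.1846.
CD = 0.0277 + 0.0574 × 0.1846² = 0.02966.
L/D = CL/CD = 0.1846 / 0.02966 = 6.23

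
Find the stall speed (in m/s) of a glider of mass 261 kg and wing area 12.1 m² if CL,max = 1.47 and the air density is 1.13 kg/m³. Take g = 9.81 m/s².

V_stall = 16 m/s

Stall occurs when L = W at CL,max. W = mg = 261 × 9.81 = 2560 N.
From L = ½ρV²S·CL,max = W: V_stall = √(2W/(ρSCL,max)) = √(2·2560/(1.13·12.1·1.47))
V_stall = √254.8 = 16 m/s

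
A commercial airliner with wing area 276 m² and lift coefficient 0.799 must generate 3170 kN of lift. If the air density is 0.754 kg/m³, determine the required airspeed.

L = ½ρv²S·CL ⇒ v = √(2L/(ρ·S·CL))
v = √(2 × 3.17×10^6 / (0.754 × 276 × 0.799)) = √38130 = 195 m/s

v = 195 m/s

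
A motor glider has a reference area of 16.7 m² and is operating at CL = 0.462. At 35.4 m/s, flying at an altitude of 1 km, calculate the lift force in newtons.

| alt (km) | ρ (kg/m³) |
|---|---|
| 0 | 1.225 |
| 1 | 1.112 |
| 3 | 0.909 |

At 1 km, from the table: ρ = 1.112 kg/m³.
Dynamic pressure q = ½ρv² = ½ × 1.112 × 35.4² = 696.8 Pa.
L = q·S·CL = 696.8 × 16.7 × 0.462 = 5380 N ≈ 5.38 kN

L = 5380 N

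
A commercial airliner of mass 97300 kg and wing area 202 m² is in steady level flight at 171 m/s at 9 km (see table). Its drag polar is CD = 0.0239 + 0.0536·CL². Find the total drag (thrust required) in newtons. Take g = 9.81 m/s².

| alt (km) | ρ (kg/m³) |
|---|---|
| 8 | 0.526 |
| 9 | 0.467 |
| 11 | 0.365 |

At 9 km, from the table: ρ = 0.467 kg/m³.
Level flight ⇒ L = W = m·g = 97300 × 9.81 = 9.5451×10^5 N.
q = ½ρv² = ½ × 0.467 × 171² = 6828 Pa.
Required CL = L/(qS) = 9.5451×10^5/(6828·202) = 0.6921.
CD = 0.0239 + 0.0536 × 0.6921² = 0.04957.
D = q·S·CD = 6828 × 202 × 0.04957 = 68370 N

D = 68400 N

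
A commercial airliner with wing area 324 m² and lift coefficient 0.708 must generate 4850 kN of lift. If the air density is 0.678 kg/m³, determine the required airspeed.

L = ½ρv²S·CL ⇒ v = √(2L/(ρ·S·CL))
v = √(2 × 4.85×10^6 / (0.678 × 324 × 0.708)) = √62370 = 250 m/s

v = 250 m/s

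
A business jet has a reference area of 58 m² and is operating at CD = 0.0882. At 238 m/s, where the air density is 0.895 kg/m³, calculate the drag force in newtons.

D = 1.3×10^5 N

Dynamic pressure q = ½ρv² = ½ × 0.895 × 238² = 25350 Pa.
D = q·S·CD = 25350 × 58 × 0.0882 = 1.3×10^5 N ≈ 130 kN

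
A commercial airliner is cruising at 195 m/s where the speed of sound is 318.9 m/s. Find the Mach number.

M = 0.611

M = v/a = 195 / 318.9 = 0.611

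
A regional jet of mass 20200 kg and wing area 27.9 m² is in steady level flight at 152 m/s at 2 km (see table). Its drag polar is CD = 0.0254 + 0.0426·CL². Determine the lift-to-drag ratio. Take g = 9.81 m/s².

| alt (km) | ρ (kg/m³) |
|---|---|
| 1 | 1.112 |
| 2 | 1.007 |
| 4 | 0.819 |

L/D = 14.8

At 2 km, from the table: ρ = 1.007 kg/m³.
Weight W = mg = 20200 × 9.81 = 1.9816×10^5 N; in level flight L = W.
q = ½ρv² = ½ × 1.007 × 152² = 11630 Pa.
Required CL = L/(qS) = 1.9816×10^5/(11630·27.9) = 0.6106.
CD = 0.0254 + 0.0426 × 0.6106² = 0.04128.
L/D = CL/CD = 0.6106 / 0.04128 = 14.8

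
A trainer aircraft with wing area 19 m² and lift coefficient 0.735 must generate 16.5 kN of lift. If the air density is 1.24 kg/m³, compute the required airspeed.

L = ½ρv²S·CL ⇒ v = √(2L/(ρ·S·CL))
v = √(2 × 16500 / (1.24 × 19 × 0.735)) = √1906 = 43.7 m/s

v = 43.7 m/s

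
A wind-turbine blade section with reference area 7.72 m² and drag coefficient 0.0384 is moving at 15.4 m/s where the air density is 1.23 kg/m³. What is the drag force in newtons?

Dynamic pressure q = ½ρv² = ½ × 1.23 × 15.4² = 145.9 Pa.
D = q·S·CD = 145.9 × 7.72 × 0.0384 = 43.2 N

D = 43.2 N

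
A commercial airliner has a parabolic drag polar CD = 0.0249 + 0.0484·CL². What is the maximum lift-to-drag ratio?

(L/D)max = 14.4

For CD = CD0 + K·CL², (L/D)max occurs at CL* = √(CD0/K) and equals 1/(2√(K·CD0)).
(L/D)max = 1/(2√(0.0484 × 0.0249)) = 1/(2 × 0.03472) = 14.4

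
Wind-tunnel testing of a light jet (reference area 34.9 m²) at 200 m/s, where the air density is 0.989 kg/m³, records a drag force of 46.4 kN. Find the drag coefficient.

CD = 0.0672

From D = ½ρv²S·CD, rearranging gives CD = 2D/(ρv²S).
CD = 2 × 46400 / (0.989 × 200² × 34.9) = 0.0672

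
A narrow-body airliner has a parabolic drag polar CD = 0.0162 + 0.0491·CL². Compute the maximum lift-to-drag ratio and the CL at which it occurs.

For CD = CD0 + K·CL², (L/D)max occurs at CL* = √(CD0/K) and equals 1/(2√(K·CD0)).
(L/D)max = 1/(2√(0.0491 × 0.0162)) = 1/(2 × 0.0282) = 17.7
CL* = √(0.0162/0.0491) = 0.574

(L/D)max = 17.7, at CL = 0.574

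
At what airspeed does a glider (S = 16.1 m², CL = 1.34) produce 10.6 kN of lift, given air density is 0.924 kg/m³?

v = 32.6 m/s

L = ½ρv²S·CL ⇒ v = √(2L/(ρ·S·CL))
v = √(2 × 10600 / (0.924 × 16.1 × 1.34)) = √1063 = 32.6 m/s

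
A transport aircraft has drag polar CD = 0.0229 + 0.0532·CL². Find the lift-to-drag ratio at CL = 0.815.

CD = 0.0229 + 0.0532 × 0.815² = 0.05824
L/D = CL/CD = 0.815 / 0.05824 = 14

L/D = 14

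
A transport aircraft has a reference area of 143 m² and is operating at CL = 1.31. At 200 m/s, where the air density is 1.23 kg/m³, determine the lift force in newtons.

L = ½ρv²S·CL = ½ × 1.23 × 200² × 143 × 1.31 = 4.61×10^6 N ≈ 4610 kN

L = 4.61×10^6 N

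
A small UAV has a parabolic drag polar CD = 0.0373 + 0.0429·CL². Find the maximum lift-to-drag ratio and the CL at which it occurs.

(L/D)max = 12.5, at CL = 0.932

For CD = CD0 + K·CL², (L/D)max occurs at CL* = √(CD0/K) and equals 1/(2√(K·CD0)).
(L/D)max = 1/(2√(0.0429 × 0.0373)) = 1/(2 × 0.04) = 12.5
CL* = √(0.0373/0.0429) = 0.932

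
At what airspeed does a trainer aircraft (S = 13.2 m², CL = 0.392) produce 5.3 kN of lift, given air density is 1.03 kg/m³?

v = 44.6 m/s

L = ½ρv²S·CL ⇒ v = √(2L/(ρ·S·CL))
v = √(2 × 5300 / (1.03 × 13.2 × 0.392)) = √1989 = 44.6 m/s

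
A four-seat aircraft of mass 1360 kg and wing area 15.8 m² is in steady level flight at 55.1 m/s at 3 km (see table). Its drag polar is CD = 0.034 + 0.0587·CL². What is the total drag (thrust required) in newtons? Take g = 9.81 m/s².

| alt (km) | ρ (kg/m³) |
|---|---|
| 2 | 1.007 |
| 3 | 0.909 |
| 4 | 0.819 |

At 3 km, from the table: ρ = 0.909 kg/m³.
In steady level flight, lift balances weight: W = mg = 1360 × 9.81 = 13342 N.
q = ½ρv² = ½ × 0.909 × 55.1² = 1380 Pa.
CL = W/(q·S) = 13342 / (1380 × 15.8) = 0.6119.
CD = 0.034 + 0.0587 × 0.6119² = 0.05598.
D = q·S·CD = 1380 × 15.8 × 0.05598 = 1221 N

D = 1220 N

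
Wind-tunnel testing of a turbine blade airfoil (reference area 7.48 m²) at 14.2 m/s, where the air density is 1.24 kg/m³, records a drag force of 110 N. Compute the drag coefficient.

From D = ½ρv²S·CD, rearranging gives CD = 2D/(ρv²S).
CD = 2 × 110 / (1.24 × 14.2² × 7.48) = 0.118

CD = 0.118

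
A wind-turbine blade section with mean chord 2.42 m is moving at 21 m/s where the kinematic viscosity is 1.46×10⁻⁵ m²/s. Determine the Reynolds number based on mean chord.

Re = v·c/ν = 21 × 2.42 / (1.46×10⁻⁵) = 3.48×10^6

Re = 3.48×10^6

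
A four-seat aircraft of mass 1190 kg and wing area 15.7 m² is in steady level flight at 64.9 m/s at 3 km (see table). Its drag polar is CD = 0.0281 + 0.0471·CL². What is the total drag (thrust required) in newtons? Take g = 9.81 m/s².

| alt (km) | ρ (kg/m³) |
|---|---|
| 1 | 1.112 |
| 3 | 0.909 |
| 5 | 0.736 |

At 3 km, from the table: ρ = 0.909 kg/m³.
In steady level flight, lift balances weight: W = mg = 1190 × 9.81 = 11674 N.
Dynamic pressure q = 0.5 × 0.909 × 64.9² = 1914 Pa.
Required CL = L/(qS) = 11674/(1914·15.7) = 0.3884.
CD = 0.0281 + 0.0471 × 0.3884² = 0.03521.
D = q·S·CD = 1914 × 15.7 × 0.03521 = 1058 N

D = 1060 N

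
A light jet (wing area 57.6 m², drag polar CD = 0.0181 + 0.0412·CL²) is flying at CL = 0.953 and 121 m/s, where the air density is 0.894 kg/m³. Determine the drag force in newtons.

CD = 0.0181 + 0.0412 × 0.953² = 0.05552
D = ½ρv²S·CD = ½ × 0.894 × 121² × 57.6 × 0.05552 = 20900 N

D = 20900 N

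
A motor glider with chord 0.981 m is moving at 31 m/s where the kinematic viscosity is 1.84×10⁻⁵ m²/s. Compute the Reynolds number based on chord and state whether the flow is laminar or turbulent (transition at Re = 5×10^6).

Re = 1.65×10^6 (laminar)

Re = v·c/ν = 31 × 0.981 / (1.84×10⁻⁵) = 1.65×10^6
Since 1.65×10^6 < 5×10^6, the flow is laminar.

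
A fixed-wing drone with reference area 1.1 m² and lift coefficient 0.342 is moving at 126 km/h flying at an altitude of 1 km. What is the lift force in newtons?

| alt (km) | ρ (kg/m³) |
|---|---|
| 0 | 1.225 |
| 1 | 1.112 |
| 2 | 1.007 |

At 1 km, from the table: ρ = 1.112 kg/m³.
Convert speed: v = 126 km/h ÷ 3.6 = 35 m/s.
Dynamic pressure q = ½ρv² = ½ × 1.112 × 35² = 681.1 Pa.
L = q·S·CL = 681.1 × 1.1 × 0.342 = 256 N

L = 256 N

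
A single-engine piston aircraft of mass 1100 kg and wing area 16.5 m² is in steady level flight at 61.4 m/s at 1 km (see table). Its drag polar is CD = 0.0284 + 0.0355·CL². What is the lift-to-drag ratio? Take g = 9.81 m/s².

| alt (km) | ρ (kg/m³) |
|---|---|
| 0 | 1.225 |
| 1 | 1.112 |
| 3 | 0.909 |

At 1 km, from the table: ρ = 1.112 kg/m³.
Level flight ⇒ L = W = m·g = 1100 × 9.81 = 10791 N.
Dynamic pressure q = 0.5 × 1.112 × 61.4² = 2096 Pa.
Required CL = L/(qS) = 10791/(2096·16.5) = 0.312.
CD = 0.0284 + 0.0355 × 0.312² = 0.03186.
L/D = CL/CD = 0.312 / 0.03186 = 9.79

L/D = 9.79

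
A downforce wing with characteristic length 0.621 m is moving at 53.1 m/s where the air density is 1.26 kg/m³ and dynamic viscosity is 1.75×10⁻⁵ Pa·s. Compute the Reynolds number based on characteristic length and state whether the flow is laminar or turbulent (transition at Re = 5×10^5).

Re = ρ·v·c/μ = 1.26 × 53.1 × 0.621 / (1.75×10⁻⁵) = 2.37×10^6
Since 2.37×10^6 > 5×10^5, the flow is turbulent.

Re = 2.37×10^6 (turbulent)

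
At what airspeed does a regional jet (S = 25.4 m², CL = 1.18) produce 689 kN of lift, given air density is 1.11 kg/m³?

v = 204 m/s

L = ½ρv²S·CL ⇒ v = √(2L/(ρ·S·CL))
v = √(2 × 6.89×10^5 / (1.11 × 25.4 × 1.18)) = √41420 = 204 m/s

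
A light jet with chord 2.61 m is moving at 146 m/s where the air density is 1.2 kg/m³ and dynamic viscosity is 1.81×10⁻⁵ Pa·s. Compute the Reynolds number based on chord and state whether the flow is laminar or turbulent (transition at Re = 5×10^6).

Re = ρ·v·c/μ = 1.2 × 146 × 2.61 / (1.81×10⁻⁵) = 2.53×10^7
Since 2.53×10^7 > 5×10^6, the flow is turbulent.

Re = 2.53×10^7 (turbulent)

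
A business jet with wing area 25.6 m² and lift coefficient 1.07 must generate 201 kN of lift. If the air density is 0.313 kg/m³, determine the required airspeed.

L = ½ρv²S·CL ⇒ v = √(2L/(ρ·S·CL))
v = √(2 × 2.01×10^5 / (0.313 × 25.6 × 1.07)) = √46890 = 217 m/s

v = 217 m/s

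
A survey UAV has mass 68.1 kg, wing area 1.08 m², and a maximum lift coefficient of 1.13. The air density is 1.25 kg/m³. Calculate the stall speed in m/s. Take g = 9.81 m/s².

V_stall = 29.6 m/s

Stall occurs when L = W at CL,max. W = mg = 68.1 × 9.81 = 668.1 N.
V_stall = √(2W/(ρ·S·CL,max)) = √(2 × 668.1 / (1.25 × 1.08 × 1.13))
V_stall = √875.9 = 29.6 m/s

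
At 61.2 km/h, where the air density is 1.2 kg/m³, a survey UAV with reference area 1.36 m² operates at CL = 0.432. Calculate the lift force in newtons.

L = 102 N

Convert speed: v = 61.2 km/h ÷ 3.6 = 17 m/s.
L = ½ρv²S·CL = ½ × 1.2 × 17² × 1.36 × 0.432 = 102 N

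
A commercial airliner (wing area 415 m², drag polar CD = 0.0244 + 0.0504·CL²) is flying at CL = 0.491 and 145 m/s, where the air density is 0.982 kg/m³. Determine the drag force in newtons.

CD = 0.0244 + 0.0504 × 0.491² = 0.03655
D = ½ρv²S·CD = ½ × 0.982 × 145² × 415 × 0.03655 = 1.57×10^5 N

D = 1.57×10^5 N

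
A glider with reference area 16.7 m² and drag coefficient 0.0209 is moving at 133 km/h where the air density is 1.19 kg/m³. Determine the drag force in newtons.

Convert speed: v = 133 km/h ÷ 3.6 = 36.94 m/s.
Dynamic pressure q = ½ρv² = ½ × 1.19 × 36.94² = 812.1 Pa.
D = q·S·CD = 812.1 × 16.7 × 0.0209 = 283 N

D = 283 N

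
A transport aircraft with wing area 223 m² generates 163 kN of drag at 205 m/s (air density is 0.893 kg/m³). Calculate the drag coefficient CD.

CD = 0.039

From D = ½ρv²S·CD, rearranging gives CD = 2D/(ρv²S).
CD = 2 × 1.63×10^5 / (0.893 × 205² × 223) = 0.039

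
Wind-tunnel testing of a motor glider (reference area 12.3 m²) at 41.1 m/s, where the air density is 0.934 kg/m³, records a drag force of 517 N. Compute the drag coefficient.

From D = ½ρv²S·CD, rearranging gives CD = 2D/(ρv²S).
CD = 2 × 517 / (0.934 × 41.1² × 12.3) = 0.0533

CD = 0.0533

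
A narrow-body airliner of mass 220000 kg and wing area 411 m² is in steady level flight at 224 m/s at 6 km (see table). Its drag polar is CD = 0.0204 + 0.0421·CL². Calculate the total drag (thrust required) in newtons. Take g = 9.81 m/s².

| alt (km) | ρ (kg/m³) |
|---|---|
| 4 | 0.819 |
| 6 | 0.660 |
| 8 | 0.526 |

D = 1.68×10^5 N

At 6 km, from the table: ρ = 0.660 kg/m³.
Level flight ⇒ L = W = m·g = 220000 × 9.81 = 2.1582×10^6 N.
Dynamic pressure q = 0.5 × 0.66 × 224² = 16560 Pa.
CL = W/(q·S) = 2.1582×10^6 / (16560 × 411) = 0.3171.
CD = 0.0204 + 0.0421 × 0.3171² = 0.02463.
D = q·S·CD = 16560 × 411 × 0.02463 = 1.676×10^5 N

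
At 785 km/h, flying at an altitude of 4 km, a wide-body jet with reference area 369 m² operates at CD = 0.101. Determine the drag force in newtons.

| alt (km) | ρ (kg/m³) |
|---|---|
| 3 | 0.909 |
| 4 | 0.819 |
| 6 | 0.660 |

At 4 km, from the table: ρ = 0.819 kg/m³.
Convert speed: v = 785 km/h ÷ 3.6 = 218.1 m/s.
D = ½ρv²S·CD = ½ × 0.819 × 218.1² × 369 × 0.101 = 7.26×10^5 N ≈ 726 kN

D = 7.26×10^5 N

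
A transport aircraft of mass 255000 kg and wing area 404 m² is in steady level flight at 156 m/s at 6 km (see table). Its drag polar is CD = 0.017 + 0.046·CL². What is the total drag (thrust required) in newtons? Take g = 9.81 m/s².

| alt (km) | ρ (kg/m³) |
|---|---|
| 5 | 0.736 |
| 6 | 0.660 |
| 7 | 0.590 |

D = 1.44×10^5 N

At 6 km, from the table: ρ = 0.660 kg/m³.
In steady level flight, lift balances weight: W = mg = 255000 × 9.81 = 2.5016×10^6 N.
q = ½ρv² = ½ × 0.66 × 156² = 8031 Pa.
CL = 2W/(ρv²S) = 2×2.5016×10^6/(0.66×156²×404) = 0.771.
CD = 0.017 + 0.046 × 0.771² = 0.04435.
D = q·S·CD = 8031 × 404 × 0.04435 = 1.439×10^5 N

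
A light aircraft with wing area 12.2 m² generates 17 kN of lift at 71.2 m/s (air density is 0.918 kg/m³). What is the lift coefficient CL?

From L = ½ρv²S·CL, rearranging gives CL = 2L/(ρv²S).
CL = 2 × 17000 / (0.918 × 71.2² × 12.2) = 0.599

CL = 0.599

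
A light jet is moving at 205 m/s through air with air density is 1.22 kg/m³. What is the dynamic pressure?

q = 25600 Pa

q = ½ρv² = ½ × 1.22 × 205² = 25600 Pa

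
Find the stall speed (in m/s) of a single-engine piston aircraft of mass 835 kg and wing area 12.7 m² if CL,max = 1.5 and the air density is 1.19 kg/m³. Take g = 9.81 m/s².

At stall, lift equals weight: L = W = m·g = 835 × 9.81 = 8191 N.
From L = ½ρV²S·CL,max = W: V_stall = √(2W/(ρSCL,max)) = √(2·8191/(1.19·12.7·1.5))
V_stall = √722.7 = 26.9 m/s

V_stall = 26.9 m/s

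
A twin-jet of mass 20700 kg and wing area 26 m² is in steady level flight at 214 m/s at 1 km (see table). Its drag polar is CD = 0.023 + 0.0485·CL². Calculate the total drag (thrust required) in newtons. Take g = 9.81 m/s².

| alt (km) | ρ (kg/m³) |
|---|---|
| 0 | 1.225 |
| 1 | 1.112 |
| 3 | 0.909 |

At 1 km, from the table: ρ = 1.112 kg/m³.
Level flight ⇒ L = W = m·g = 20700 × 9.81 = 2.0307×10^5 N.
q = ½ρv² = ½ × 1.112 × 214² = 25460 Pa.
CL = W/(q·S) = 2.0307×10^5 / (25460 × 26) = 0.3067.
CD = 0.023 + 0.0485 × 0.3067² = 0.02756.
D = q·S·CD = 25460 × 26 × 0.02756 = 18250 N

D = 18200 N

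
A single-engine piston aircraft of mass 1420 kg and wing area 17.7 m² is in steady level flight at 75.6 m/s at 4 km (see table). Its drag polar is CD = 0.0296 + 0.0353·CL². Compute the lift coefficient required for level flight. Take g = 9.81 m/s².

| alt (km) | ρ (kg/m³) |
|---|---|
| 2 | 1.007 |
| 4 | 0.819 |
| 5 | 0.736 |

CL = 0.336

At 4 km, from the table: ρ = 0.819 kg/m³.
Level flight ⇒ L = W = m·g = 1420 × 9.81 = 13930 N.
Dynamic pressure q = 0.5 × 0.819 × 75.6² = 2340 Pa.
CL = W/(q·S) = 13930 / (2340 × 17.7) = 0.3363.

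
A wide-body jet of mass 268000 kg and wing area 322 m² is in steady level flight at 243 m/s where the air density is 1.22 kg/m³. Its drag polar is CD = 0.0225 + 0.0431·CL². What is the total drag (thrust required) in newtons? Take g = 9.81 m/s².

Level flight ⇒ L = W = m·g = 268000 × 9.81 = 2.6291×10^6 N.
Dynamic pressure q = 0.5 × 1.22 × 243² = 36020 Pa.
CL = W/(q·S) = 2.6291×10^6 / (36020 × 322) = 0.2267.
CD = 0.0225 + 0.0431 × 0.2267² = 0.02471.
D = q·S·CD = 36020 × 322 × 0.02471 = 2.866×10^5 N

D = 2.87×10^5 N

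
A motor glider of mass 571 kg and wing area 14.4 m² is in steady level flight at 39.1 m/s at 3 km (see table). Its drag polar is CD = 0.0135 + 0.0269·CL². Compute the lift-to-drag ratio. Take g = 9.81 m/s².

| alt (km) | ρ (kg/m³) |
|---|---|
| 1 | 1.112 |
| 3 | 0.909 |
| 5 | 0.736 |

At 3 km, from the table: ρ = 0.909 kg/m³.
Level flight ⇒ L = W = m·g = 571 × 9.81 = 5601.5 N.
Dynamic pressure q = 0.5 × 0.909 × 39.1² = 694.8 Pa.
CL = 2W/(ρv²S) = 2×5601.5/(0.909×39.1²×14.4) = 0.5598.
CD = 0.0135 + 0.0269 × 0.5598² = 0.02193.
L/D = CL/CD = 0.5598 / 0.02193 = 25.5

L/D = 25.5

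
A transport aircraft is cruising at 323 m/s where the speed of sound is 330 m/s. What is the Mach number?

M = v/a = 323 / 330 = 0.979

M = 0.979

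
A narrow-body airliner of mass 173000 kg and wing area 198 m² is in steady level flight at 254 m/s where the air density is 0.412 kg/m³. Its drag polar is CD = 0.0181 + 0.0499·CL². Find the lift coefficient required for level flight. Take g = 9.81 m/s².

CL = 0.645

Level flight ⇒ L = W = m·g = 173000 × 9.81 = 1.6971×10^6 N.
Dynamic pressure q = 0.5 × 0.412 × 254² = 13290 Pa.
CL = W/(q·S) = 1.6971×10^6 / (13290 × 198) = 0.6449.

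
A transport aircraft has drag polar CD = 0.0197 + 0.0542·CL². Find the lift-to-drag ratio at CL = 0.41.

CD = 0.0197 + 0.0542 × 0.41² = 0.02881
L/D = CL/CD = 0.41 / 0.02881 = 14.2

L/D = 14.2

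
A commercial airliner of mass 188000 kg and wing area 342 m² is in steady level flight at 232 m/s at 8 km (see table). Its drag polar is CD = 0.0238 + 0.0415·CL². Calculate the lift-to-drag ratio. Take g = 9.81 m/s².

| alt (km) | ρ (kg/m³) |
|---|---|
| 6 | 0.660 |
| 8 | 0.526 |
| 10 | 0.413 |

At 8 km, from the table: ρ = 0.526 kg/m³.
Level flight ⇒ L = W = m·g = 188000 × 9.81 = 1.8443×10^6 N.
Dynamic pressure q = 0.5 × 0.526 × 232² = 14160 Pa.
CL = W/(q·S) = 1.8443×10^6 / (14160 × 342) = 0.381.
CD = 0.0238 + 0.0415 × 0.381² = 0.02982.
L/D = CL/CD = 0.381 / 0.02982 = 12.8

L/D = 12.8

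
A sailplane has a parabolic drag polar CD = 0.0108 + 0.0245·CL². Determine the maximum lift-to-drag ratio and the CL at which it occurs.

For CD = CD0 + K·CL², (L/D)max occurs at CL* = √(CD0/K) and equals 1/(2√(K·CD0)).
(L/D)max = 1/(2√(0.0245 × 0.0108)) = 1/(2 × 0.01627) = 30.7
CL* = √(0.0108/0.0245) = 0.664

(L/D)max = 30.7, at CL = 0.664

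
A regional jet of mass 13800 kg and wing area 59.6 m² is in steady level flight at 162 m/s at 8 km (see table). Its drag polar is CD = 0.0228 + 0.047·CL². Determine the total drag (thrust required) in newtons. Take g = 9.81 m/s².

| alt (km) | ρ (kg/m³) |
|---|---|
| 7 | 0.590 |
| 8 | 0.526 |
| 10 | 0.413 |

D = 11500 N

At 8 km, from the table: ρ = 0.526 kg/m³.
Level flight ⇒ L = W = m·g = 13800 × 9.81 = 1.3538×10^5 N.
Dynamic pressure q = 0.5 × 0.526 × 162² = 6902 Pa.
CL = 2W/(ρv²S) = 2×1.3538×10^5/(0.526×162²×59.6) = 0.3291.
CD = 0.0228 + 0.047 × 0.3291² = 0.02789.
D = q·S·CD = 6902 × 59.6 × 0.02789 = 11470 N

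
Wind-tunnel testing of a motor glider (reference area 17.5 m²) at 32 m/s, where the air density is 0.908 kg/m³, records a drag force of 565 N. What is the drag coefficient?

From D = ½ρv²S·CD, rearranging gives CD = 2D/(ρv²S).
CD = 2 × 565 / (0.908 × 32² × 17.5) = 0.0694

CD = 0.0694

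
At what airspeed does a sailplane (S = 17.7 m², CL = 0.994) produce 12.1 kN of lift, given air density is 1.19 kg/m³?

L = ½ρv²S·CL ⇒ v = √(2L/(ρ·S·CL))
v = √(2 × 12100 / (1.19 × 17.7 × 0.994)) = √1156 = 34 m/s

v = 34 m/s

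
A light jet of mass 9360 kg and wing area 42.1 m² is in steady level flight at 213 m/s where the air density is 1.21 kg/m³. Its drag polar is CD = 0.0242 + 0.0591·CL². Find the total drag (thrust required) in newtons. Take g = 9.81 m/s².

D = 28400 N

In steady level flight, lift balances weight: W = mg = 9360 × 9.81 = 91822 N.
Dynamic pressure q = 0.5 × 1.21 × 213² = 27450 Pa.
CL = W/(q·S) = 91822 / (27450 × 42.1) = 0.07946.
CD = 0.0242 + 0.0591 × 0.07946² = 0.02457.
D = q·S·CD = 27450 × 42.1 × 0.02457 = 28400 N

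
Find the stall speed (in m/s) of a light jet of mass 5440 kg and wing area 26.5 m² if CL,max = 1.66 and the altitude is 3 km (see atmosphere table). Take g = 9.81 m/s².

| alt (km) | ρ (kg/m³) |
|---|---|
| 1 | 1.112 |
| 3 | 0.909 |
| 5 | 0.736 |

V_stall = 51.7 m/s

At 3 km, from the table: ρ = 0.909 kg/m³.
Weight W = mg = 5440 × 9.81 = 53370 N.
V_stall = √(2W/(ρ·S·CL,max)) = √(2 × 53370 / (0.909 × 26.5 × 1.66))
V_stall = √2669 = 51.7 m/s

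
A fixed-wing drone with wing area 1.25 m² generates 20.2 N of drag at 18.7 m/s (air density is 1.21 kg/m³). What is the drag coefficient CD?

CD = 0.0764

From D = ½ρv²S·CD, rearranging gives CD = 2D/(ρv²S).
CD = 2 × 20.2 / (1.21 × 18.7² × 1.25) = 0.0764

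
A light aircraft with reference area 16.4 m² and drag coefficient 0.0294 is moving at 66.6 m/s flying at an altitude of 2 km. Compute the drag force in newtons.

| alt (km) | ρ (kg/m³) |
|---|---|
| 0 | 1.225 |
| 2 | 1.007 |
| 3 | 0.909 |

D = 1080 N

At 2 km, from the table: ρ = 1.007 kg/m³.
D = ½ρv²S·CD = ½ × 1.007 × 66.6² × 16.4 × 0.0294 = 1080 N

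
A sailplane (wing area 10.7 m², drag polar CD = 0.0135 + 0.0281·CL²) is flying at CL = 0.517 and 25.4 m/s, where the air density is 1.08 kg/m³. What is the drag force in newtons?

CD = 0.0135 + 0.0281 × 0.517² = 0.02101
D = ½ρv²S·CD = ½ × 1.08 × 25.4² × 10.7 × 0.02101 = 78.3 N

D = 78.3 N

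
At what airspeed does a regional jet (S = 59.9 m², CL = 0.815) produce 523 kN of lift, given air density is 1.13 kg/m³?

L = ½ρv²S·CL ⇒ v = √(2L/(ρ·S·CL))
v = √(2 × 5.23×10^5 / (1.13 × 59.9 × 0.815)) = √18960 = 138 m/s

v = 138 m/s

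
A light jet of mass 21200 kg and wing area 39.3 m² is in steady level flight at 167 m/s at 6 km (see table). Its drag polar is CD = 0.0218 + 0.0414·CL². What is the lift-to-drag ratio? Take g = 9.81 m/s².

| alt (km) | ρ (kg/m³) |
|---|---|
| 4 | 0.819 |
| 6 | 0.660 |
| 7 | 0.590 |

At 6 km, from the table: ρ = 0.660 kg/m³.
Level flight ⇒ L = W = m·g = 21200 × 9.81 = 2.0797×10^5 N.
Dynamic pressure q = 0.5 × 0.66 × 167² = 9203 Pa.
CL = 2W/(ρv²S) = 2×2.0797×10^5/(0.66×167²×39.3) = 0.575.
CD = 0.0218 + 0.0414 × 0.575² = 0.03549.
L/D = CL/CD = 0.575 / 0.03549 = 16.2

L/D = 16.2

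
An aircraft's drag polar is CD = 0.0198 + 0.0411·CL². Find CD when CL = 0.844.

CD = 0.0491

CD = 0.0198 + 0.0411 × 0.844² = 0.0198 + 0.02928 = 0.0491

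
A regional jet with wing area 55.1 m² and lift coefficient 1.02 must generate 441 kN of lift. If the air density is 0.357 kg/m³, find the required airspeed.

L = ½ρv²S·CL ⇒ v = √(2L/(ρ·S·CL))
v = √(2 × 4.41×10^5 / (0.357 × 55.1 × 1.02)) = √43960 = 210 m/s

v = 210 m/s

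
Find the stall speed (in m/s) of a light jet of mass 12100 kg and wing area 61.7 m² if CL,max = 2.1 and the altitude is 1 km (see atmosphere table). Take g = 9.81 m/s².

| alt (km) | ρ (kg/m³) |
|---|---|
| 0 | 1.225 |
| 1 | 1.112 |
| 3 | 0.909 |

At 1 km, from the table: ρ = 1.112 kg/m³.
Stall occurs when L = W at CL,max. W = mg = 12100 × 9.81 = 1.187×10^5 N.
From L = ½ρV²S·CL,max = W: V_stall = √(2W/(ρSCL,max)) = √(2·1.187×10^5/(1.112·61.7·2.1))
V_stall = √1648 = 40.6 m/s

V_stall = 40.6 m/s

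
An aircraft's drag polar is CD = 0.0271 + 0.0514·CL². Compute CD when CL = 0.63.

CD = 0.0271 + 0.0514 × 0.63² = 0.0271 + 0.0204 = 0.0475

CD = 0.0475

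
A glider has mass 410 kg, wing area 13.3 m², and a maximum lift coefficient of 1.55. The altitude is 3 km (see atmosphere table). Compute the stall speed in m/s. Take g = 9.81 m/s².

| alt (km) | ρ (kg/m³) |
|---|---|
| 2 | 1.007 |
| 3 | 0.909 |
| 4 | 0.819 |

V_stall = 20.7 m/s

At 3 km, from the table: ρ = 0.909 kg/m³.
At stall, lift equals weight: L = W = m·g = 410 × 9.81 = 4022 N.
From L = ½ρV²S·CL,max = W: V_stall = √(2W/(ρSCL,max)) = √(2·4022/(0.909·13.3·1.55))
V_stall = √429.3 = 20.7 m/s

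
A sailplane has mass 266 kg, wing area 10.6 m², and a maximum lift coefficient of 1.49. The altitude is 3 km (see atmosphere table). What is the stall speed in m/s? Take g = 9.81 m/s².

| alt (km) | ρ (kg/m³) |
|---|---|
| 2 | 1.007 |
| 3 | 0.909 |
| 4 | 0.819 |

V_stall = 19.1 m/s

At 3 km, from the table: ρ = 0.909 kg/m³.
Stall occurs when L = W at CL,max. W = mg = 266 × 9.81 = 2609 N.
V_stall = √(2W/(ρ·S·CL,max)) = √(2 × 2609 / (0.909 × 10.6 × 1.49))
V_stall = √363.5 = 19.1 m/s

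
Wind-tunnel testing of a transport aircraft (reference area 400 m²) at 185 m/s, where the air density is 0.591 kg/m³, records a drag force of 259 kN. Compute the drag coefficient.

From D = ½ρv²S·CD, rearranging gives CD = 2D/(ρv²S).
CD = 2 × 2.59×10^5 / (0.591 × 185² × 400) = 0.064

CD = 0.064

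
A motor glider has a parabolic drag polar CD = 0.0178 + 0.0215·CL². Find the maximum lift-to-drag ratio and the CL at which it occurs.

For CD = CD0 + K·CL², (L/D)max occurs at CL* = √(CD0/K) and equals 1/(2√(K·CD0)).
(L/D)max = 1/(2√(0.0215 × 0.0178)) = 1/(2 × 0.01956) = 25.6
CL* = √(0.0178/0.0215) = 0.91

(L/D)max = 25.6, at CL = 0.91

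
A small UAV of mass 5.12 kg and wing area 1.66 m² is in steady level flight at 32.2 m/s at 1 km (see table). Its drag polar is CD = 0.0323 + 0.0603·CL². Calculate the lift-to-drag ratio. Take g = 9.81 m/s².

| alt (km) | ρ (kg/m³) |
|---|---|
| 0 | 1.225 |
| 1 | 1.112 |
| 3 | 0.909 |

At 1 km, from the table: ρ = 1.112 kg/m³.
Level flight ⇒ L = W = m·g = 5.12 × 9.81 = 50.227 N.
q = ½ρv² = ½ × 1.112 × 32.2² = 576.5 Pa.
CL = W/(q·S) = 50.227 / (576.5 × 1.66) = 0.05249.
CD = 0.0323 + 0.0603 × 0.05249² = 0.03247.
L/D = CL/CD = 0.05249 / 0.03247 = 1.62

L/D = 1.62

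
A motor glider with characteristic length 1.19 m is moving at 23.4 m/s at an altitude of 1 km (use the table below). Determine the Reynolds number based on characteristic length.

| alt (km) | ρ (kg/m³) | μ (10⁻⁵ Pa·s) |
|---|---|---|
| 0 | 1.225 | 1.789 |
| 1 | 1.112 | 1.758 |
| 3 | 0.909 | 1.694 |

Re = 1.76×10^6

At 1 km, from the table: ρ = 1.112 kg/m³, μ = 1.758×10⁻⁵ Pa·s.
Re = ρ·v·c/μ = 1.112 × 23.4 × 1.19 / (1.758×10⁻⁵) = 1.76×10^6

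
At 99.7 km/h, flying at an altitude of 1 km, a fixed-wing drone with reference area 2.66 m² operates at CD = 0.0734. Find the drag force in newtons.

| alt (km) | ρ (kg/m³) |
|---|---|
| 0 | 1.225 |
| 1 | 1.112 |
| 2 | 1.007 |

D = 83.3 N

At 1 km, from the table: ρ = 1.112 kg/m³.
Convert speed: v = 99.7 km/h ÷ 3.6 = 27.69 m/s.
Dynamic pressure q = ½ρv² = ½ × 1.112 × 27.69² = 426.4 Pa.
D = q·S·CD = 426.4 × 2.66 × 0.0734 = 83.3 N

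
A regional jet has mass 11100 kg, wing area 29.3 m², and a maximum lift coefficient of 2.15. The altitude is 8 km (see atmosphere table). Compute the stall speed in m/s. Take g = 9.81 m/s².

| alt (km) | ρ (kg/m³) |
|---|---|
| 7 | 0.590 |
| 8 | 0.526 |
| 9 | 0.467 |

V_stall = 81.1 m/s

At 8 km, from the table: ρ = 0.526 kg/m³.
At stall, lift equals weight: L = W = m·g = 11100 × 9.81 = 1.089×10^5 N.
From L = ½ρV²S·CL,max = W: V_stall = √(2W/(ρSCL,max)) = √(2·1.089×10^5/(0.526·29.3·2.15))
V_stall = √6572 = 81.1 m/s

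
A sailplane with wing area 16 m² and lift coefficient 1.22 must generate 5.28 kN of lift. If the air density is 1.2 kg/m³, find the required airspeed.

v = 21.2 m/s

L = ½ρv²S·CL ⇒ v = √(2L/(ρ·S·CL))
v = √(2 × 5280 / (1.2 × 16 × 1.22)) = √450.8 = 21.2 m/s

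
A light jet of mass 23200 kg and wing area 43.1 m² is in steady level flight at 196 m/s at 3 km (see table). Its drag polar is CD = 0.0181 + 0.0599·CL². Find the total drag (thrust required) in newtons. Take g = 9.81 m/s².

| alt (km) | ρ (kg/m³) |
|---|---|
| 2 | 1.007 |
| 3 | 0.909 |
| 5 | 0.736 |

At 3 km, from the table: ρ = 0.909 kg/m³.
Level flight ⇒ L = W = m·g = 23200 × 9.81 = 2.2759×10^5 N.
q = ½ρv² = ½ × 0.909 × 196² = 17460 Pa.
CL = 2W/(ρv²S) = 2×2.2759×10^5/(0.909×196²×43.1) = 0.3024.
CD = 0.0181 + 0.0599 × 0.3024² = 0.02358.
D = q·S·CD = 17460 × 43.1 × 0.02358 = 17740 N

D = 17700 N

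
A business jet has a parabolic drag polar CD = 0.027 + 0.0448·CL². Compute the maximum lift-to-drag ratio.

(L/D)max = 14.4

For CD = CD0 + K·CL², (L/D)max occurs at CL* = √(CD0/K) and equals 1/(2√(K·CD0)).
(L/D)max = 1/(2√(0.0448 × 0.027)) = 1/(2 × 0.03478) = 14.4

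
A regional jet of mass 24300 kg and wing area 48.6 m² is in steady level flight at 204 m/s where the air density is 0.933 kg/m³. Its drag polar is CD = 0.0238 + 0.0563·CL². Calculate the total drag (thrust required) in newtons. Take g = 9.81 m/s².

In steady level flight, lift balances weight: W = mg = 24300 × 9.81 = 2.3838×10^5 N.
q = ½ρv² = ½ × 0.933 × 204² = 19410 Pa.
Required CL = L/(qS) = 2.3838×10^5/(19410·48.6) = 0.2527.
CD = 0.0238 + 0.0563 × 0.2527² = 0.02739.
D = q·S·CD = 19410 × 48.6 × 0.02739 = 25850 N

D = 25800 N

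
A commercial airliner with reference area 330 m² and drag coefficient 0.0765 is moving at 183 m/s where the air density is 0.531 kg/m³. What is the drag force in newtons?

Dynamic pressure q = ½ρv² = ½ × 0.531 × 183² = 8891 Pa.
D = q·S·CD = 8891 × 330 × 0.0765 = 2.24×10^5 N ≈ 224 kN

D = 2.24×10^5 N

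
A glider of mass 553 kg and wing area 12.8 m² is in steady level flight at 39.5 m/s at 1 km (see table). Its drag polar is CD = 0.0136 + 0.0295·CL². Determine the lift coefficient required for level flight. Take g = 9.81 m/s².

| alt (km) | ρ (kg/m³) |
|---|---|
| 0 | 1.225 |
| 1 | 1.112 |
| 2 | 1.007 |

CL = 0.489

At 1 km, from the table: ρ = 1.112 kg/m³.
Level flight ⇒ L = W = m·g = 553 × 9.81 = 5424.9 N.
Dynamic pressure q = 0.5 × 1.112 × 39.5² = 867.5 Pa.
CL = 2W/(ρv²S) = 2×5424.9/(1.112×39.5²×12.8) = 0.4886.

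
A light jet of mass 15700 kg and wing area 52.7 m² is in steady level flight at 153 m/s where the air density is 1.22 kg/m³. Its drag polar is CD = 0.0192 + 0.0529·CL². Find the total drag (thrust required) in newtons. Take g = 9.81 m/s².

D = 16100 N

In steady level flight, lift balances weight: W = mg = 15700 × 9.81 = 1.5402×10^5 N.
q = ½ρv² = ½ × 1.22 × 153² = 14280 Pa.
Required CL = L/(qS) = 1.5402×10^5/(14280·52.7) = 0.2047.
CD = 0.0192 + 0.0529 × 0.2047² = 0.02142.
D = q·S·CD = 14280 × 52.7 × 0.02142 = 16120 N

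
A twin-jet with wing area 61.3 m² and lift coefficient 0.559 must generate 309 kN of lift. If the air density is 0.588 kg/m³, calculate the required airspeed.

L = ½ρv²S·CL ⇒ v = √(2L/(ρ·S·CL))
v = √(2 × 3.09×10^5 / (0.588 × 61.3 × 0.559)) = √30670 = 175 m/s

v = 175 m/s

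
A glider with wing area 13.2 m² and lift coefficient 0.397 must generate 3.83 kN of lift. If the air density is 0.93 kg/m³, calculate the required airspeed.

L = ½ρv²S·CL ⇒ v = √(2L/(ρ·S·CL))
v = √(2 × 3830 / (0.93 × 13.2 × 0.397)) = √1572 = 39.6 m/s

v = 39.6 m/s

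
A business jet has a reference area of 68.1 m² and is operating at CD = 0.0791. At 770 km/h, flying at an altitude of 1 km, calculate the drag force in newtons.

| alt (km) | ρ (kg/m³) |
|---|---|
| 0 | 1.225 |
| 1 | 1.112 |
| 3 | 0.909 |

At 1 km, from the table: ρ = 1.112 kg/m³.
Convert speed: v = 770 km/h ÷ 3.6 = 213.9 m/s.
D = ½ρv²S·CD = ½ × 1.112 × 213.9² × 68.1 × 0.0791 = 1.37×10^5 N ≈ 137 kN

D = 1.37×10^5 N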